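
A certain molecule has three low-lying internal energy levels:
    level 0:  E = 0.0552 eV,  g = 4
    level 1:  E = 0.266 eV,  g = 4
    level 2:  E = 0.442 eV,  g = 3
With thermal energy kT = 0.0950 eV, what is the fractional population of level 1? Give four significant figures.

0.09694

Eᵢ/kT = 0.581053, 2.80000, 4.65263.
Z = Σ gᵢe^(−Eᵢ/kT) = 4·e^(−0.581053) + 4·e^(−2.80000) + 3·e^(−4.65263) = 2.23724 + 0.243240 + 0.0286095 = 2.50909.
P₁ = g₁ e^(−E₁/kT) / Z = 0.243240/2.50909 = 0.09694.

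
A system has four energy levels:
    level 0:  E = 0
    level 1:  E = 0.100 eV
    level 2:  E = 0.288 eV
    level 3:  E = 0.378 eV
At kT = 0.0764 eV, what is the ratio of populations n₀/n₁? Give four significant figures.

3.702

n₀/n₁ = exp[−(E₀−E₁)/kT] = exp(−(-0.100 eV)/(0.0764 eV)) = exp(1.30890) = 3.702.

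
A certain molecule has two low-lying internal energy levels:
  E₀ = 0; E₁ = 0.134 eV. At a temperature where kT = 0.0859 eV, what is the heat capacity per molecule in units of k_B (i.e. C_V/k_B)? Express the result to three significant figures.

0.349

Eᵢ/kT = 0, 1.5600.
Z = Σ e^(−Eᵢ/kT) = e^(−0) + e^(−1.5600) = 1.0000 + 0.21014 = 1.2101.
⟨E⟩ = 0.023270 eV, ⟨E²⟩ = 0.0031182 eV².
C_V/k_B = (⟨E²⟩ − ⟨E⟩²)/(kT)² = (0.0031182 − 0.00054149)/0.0073788 = 0.349.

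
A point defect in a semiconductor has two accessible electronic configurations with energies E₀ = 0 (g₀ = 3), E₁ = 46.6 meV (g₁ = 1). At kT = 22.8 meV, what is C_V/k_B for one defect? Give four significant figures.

0.1657

Eᵢ/kT = 0, 2.04386.
Z = Σ gᵢe^(−Eᵢ/kT) = 3·e^(−0) + 1·e^(−2.04386) = 3.00000 + 0.129528 = 3.12953.
⟨E⟩ = 1.92873 meV, ⟨E²⟩ = 89.8786 meV².
C_V/k_B = (⟨E²⟩ − ⟨E⟩²)/(kT)² = (89.8786 − 3.72000)/519.840 = 0.1657.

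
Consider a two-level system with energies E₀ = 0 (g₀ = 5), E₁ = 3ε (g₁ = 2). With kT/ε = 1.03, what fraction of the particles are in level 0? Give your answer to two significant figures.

Eᵢ/kT = 0, 2.913.
Z = Σ gᵢe^(−Eᵢ/kT) = 5·e^(−0) + 2·e^(−2.913) = 5.000 + 0.1086 = 5.109.
P₀ = g₀ e^(−E₀/kT) / Z = 5.000/5.109 = 0.98.

0.98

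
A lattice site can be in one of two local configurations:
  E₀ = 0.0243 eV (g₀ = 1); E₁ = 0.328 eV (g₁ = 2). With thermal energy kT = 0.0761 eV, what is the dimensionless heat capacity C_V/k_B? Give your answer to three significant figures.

Eᵢ/kT = 0.31932, 4.3101.
Z = Σ gᵢe^(−Eᵢ/kT) = 1·e^(−0.31932) + 2·e^(−4.3101) = 0.72664 + 0.026864 = 0.75350.
⟨E⟩ = 0.035128 eV, ⟨E²⟩ = 0.0044051 eV².
C_V/k_B = (⟨E²⟩ − ⟨E⟩²)/(kT)² = (0.0044051 − 0.0012340)/0.0057912 = 0.548.

0.548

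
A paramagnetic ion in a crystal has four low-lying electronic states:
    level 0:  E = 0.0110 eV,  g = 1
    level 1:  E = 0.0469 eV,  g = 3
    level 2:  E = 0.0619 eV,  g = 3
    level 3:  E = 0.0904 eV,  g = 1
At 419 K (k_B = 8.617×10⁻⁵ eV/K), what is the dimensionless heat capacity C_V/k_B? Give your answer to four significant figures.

k_BT = 8.617×10⁻⁵ × 419 K = 0.0361052 eV.
Eᵢ/kT = 0.304665, 1.29898, 1.71443, 2.50379.
Z = Σ gᵢe^(−Eᵢ/kT) = 1·e^(−0.304665) + 3·e^(−1.29898) + 3·e^(−1.71443) + 1·e^(−2.50379) = 0.737370 + 0.818430 + 0.540199 + 0.0817745 = 2.17777.
⟨E⟩ = 0.0400989 eV, ⟨E²⟩ = 0.00212491 eV².
C_V/k_B = (⟨E²⟩ − ⟨E⟩²)/(kT)² = (0.00212491 − 0.00160792)/0.00130359 = 0.3966.

0.3966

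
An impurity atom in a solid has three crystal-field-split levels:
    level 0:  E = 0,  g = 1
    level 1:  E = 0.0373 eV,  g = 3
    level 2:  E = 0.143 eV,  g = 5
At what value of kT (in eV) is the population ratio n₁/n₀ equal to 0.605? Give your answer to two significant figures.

n₁/n₀ = (g₁/g₀) exp[−(E₁−E₀)/kT] = 0.605.
⇒ (E₁−E₀)/kT = ln((3/1)/0.605) = ln(4.959) = 1.601.
kT = 0.0373 eV / 1.601 = 0.023 eV.

0.023 eV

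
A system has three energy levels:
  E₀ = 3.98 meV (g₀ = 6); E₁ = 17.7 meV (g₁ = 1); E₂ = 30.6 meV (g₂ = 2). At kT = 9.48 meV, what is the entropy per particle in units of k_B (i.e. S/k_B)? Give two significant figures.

Eᵢ/kT = 0.4198, 1.867, 3.228.
Z = Σ gᵢe^(−Eᵢ/kT) = 6·e^(−0.4198) + 1·e^(−1.867) + 2·e^(−3.228) = 3.943 + 0.1546 + 0.07927 = 4.177.
⟨E⟩ = Σ EᵢPᵢ = 4.993 meV.
S/k_B = ln Z + ⟨E⟩/kT = ln(4.177) + 4.993/9.48 = 1.430 + 0.5267 = 2.0.

2.0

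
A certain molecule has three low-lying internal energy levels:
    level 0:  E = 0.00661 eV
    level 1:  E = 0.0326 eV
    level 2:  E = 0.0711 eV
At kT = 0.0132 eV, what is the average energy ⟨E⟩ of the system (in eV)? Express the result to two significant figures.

0.010 eV

Eᵢ/kT = 0.5008, 2.470, 5.386.
Z = Σ e^(−Eᵢ/kT) = e^(−0.5008) + e^(−2.470) + e^(−5.386) = 0.6060 + 0.08458 + 0.004580 = 0.6952.
⟨E⟩ = Σ Eᵢ e^(−Eᵢ/kT) / Z = (0.00661·0.6060 + 0.0326·0.08458 + 0.0711·0.004580) / 0.6952 = 0.010 eV.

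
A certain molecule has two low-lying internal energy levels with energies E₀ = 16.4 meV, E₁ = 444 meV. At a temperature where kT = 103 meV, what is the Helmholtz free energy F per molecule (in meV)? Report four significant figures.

14.79 meV

Eᵢ/kT = 0.159223, 4.31068.
Z = Σ e^(−Eᵢ/kT) = e^(−0.159223) + e^(−4.31068) = 0.852806 + 0.0134244 = 0.866230.
F = −kT ln Z = −103 × ln(0.866230) = −103 × -0.143605 = 14.79 meV.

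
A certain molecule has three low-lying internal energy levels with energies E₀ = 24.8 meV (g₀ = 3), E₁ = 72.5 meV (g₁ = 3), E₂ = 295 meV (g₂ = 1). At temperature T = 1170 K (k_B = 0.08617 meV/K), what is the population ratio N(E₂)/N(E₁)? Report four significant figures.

k_BT = 0.08617 × 1170 K = 100.819 meV.
n₂/n₁ = (g₂/g₁) exp[−(E₂−E₁)/kT] = (1/3) × exp(−(222.5 meV)/(100.819 meV)) = (1/3) × exp(-2.20693) = 0.03668.

0.03668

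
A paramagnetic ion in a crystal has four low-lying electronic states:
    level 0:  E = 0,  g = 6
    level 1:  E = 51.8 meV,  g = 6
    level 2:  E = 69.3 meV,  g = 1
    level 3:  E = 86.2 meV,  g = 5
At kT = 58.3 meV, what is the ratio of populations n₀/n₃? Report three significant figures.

5.26

n₀/n₃ = (g₀/g₃) exp[−(E₀−E₃)/kT] = (6/5) × exp(−(-86.2 meV)/(58.3 meV)) = (6/5) × exp(1.4786) = 5.26.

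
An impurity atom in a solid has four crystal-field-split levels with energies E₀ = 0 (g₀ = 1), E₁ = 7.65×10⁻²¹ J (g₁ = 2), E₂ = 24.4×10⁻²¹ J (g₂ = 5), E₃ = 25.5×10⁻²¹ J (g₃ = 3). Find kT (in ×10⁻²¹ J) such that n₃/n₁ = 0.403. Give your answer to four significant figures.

13.58 ×10⁻²¹ J

n₃/n₁ = (g₃/g₁) exp[−(E₃−E₁)/kT] = 0.403.
⇒ (E₃−E₁)/kT = ln((3/2)/0.403) = ln(3.72208) = 1.31428.
kT = 17.85 ×10⁻²¹ J / 1.31428 = 13.58 ×10⁻²¹ J.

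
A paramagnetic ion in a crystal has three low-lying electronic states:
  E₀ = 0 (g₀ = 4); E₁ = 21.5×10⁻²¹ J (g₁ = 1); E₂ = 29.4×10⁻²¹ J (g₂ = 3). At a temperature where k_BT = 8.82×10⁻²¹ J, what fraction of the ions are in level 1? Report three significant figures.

Eᵢ/kT = 0, 2.4376, 3.3333.
Z = Σ gᵢe^(−Eᵢ/kT) = 4·e^(−0) + 1·e^(−2.4376) + 3·e^(−3.3333) = 4.0000 + 0.087370 + 0.10703 = 4.1944.
P₁ = g₁ e^(−E₁/kT) / Z = 0.087370/4.1944 = 0.0208.

0.0208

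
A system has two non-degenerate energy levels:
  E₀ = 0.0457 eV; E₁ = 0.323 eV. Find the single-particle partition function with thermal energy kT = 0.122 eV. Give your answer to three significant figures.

Eᵢ/kT = 0.37459, 2.6475.
Z = Σ e^(−Eᵢ/kT) = e^(−0.37459) + e^(−2.6475) = 0.68757 + 0.070828 = 0.75840.

Z = 0.758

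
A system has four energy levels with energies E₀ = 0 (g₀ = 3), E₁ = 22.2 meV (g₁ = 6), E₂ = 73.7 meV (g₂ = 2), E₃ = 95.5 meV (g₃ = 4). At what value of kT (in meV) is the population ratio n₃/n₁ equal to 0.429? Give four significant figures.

166.3 meV

n₃/n₁ = (g₃/g₁) exp[−(E₃−E₁)/kT] = 0.429.
⇒ (E₃−E₁)/kT = ln((4/6)/0.429) = ln(1.55400) = 0.440832.
kT = 73.3 meV / 0.440832 = 166.3 meV.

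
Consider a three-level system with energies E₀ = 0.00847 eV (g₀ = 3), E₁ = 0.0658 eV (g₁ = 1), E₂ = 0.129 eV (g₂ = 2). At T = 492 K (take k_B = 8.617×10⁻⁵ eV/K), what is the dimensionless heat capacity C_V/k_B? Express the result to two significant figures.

k_BT = 8.617×10⁻⁵ × 492 K = 0.04240 eV.
Eᵢ/kT = 0.1998, 1.552, 3.042.
Z = Σ gᵢe^(−Eᵢ/kT) = 3·e^(−0.1998) + 1·e^(−1.552) + 2·e^(−3.042) = 2.457 + 0.2118 + 0.09548 = 2.764.
⟨E⟩ = 0.01703 eV, ⟨E²⟩ = 0.0009704 eV².
C_V/k_B = (⟨E²⟩ − ⟨E⟩²)/(kT)² = (0.0009704 − 0.0002900)/0.001798 = 0.38.

0.38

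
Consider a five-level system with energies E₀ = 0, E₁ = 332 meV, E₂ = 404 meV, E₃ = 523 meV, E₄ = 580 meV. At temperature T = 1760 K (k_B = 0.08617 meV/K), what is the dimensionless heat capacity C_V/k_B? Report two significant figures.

1.1

k_BT = 0.08617 × 1760 K = 151.7 meV.
Eᵢ/kT = 0, 2.189, 2.663, 3.448, 3.823.
Z = Σ e^(−Eᵢ/kT) = e^(−0) + e^(−2.189) + e^(−2.663) + e^(−3.448) + e^(−3.823) = 1.000 + 0.1120 + 0.06974 + 0.03181 + 0.02186 = 1.235.
⟨E⟩ = 76.66 meV, ⟨E²⟩ = 32210 meV².
C_V/k_B = (⟨E²⟩ − ⟨E⟩²)/(kT)² = (32210 − 5877)/23010 = 1.1.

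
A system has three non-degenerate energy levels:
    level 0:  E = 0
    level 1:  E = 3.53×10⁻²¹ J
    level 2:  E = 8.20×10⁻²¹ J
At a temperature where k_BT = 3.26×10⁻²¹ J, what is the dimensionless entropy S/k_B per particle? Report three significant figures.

0.752

Eᵢ/kT = 0, 1.0828, 2.5153.
Z = Σ e^(−Eᵢ/kT) = e^(−0) + e^(−1.0828) + e^(−2.5153) = 1.0000 + 0.33865 + 0.080839 = 1.4195.
⟨E⟩ = Σ EᵢPᵢ = 1.3091 ×10⁻²¹ J.
S/k_B = ln Z + ⟨E⟩/kT = ln(1.4195) + 1.3091/3.26 = 0.35030 + 0.40156 = 0.752.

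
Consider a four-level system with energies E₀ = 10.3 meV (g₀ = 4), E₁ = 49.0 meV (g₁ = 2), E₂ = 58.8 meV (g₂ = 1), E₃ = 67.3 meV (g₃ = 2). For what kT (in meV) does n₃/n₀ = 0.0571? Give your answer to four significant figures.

26.27 meV

n₃/n₀ = (g₃/g₀) exp[−(E₃−E₀)/kT] = 0.0571.
⇒ (E₃−E₀)/kT = ln((2/4)/0.0571) = ln(8.75657) = 2.16980.
kT = 57.0 meV / 2.16980 = 26.27 meV.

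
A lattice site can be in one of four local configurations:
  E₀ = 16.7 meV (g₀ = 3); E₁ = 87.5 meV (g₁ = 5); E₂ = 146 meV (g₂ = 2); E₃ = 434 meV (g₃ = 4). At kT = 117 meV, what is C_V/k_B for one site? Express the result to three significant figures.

0.315

Eᵢ/kT = 0.14274, 0.74786, 1.2479, 3.7094.
Z = Σ gᵢe^(−Eᵢ/kT) = 3·e^(−0.14274) + 5·e^(−0.74786) + 2·e^(−1.2479) + 4·e^(−3.7094) = 2.6009 + 2.3669 + 0.57421 + 0.097969 = 5.6400.
⟨E⟩ = 66.825 meV, ⟨E²⟩ = 8783.7 meV².
C_V/k_B = (⟨E²⟩ − ⟨E⟩²)/(kT)² = (8783.7 − 4465.6)/13689 = 0.315.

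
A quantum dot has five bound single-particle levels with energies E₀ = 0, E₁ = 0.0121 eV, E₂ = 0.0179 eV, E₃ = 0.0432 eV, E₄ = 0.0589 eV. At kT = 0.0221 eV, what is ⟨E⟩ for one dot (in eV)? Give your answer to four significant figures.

Eᵢ/kT = 0, 0.547511, 0.809955, 1.95475, 2.66516.
Z = Σ e^(−Eᵢ/kT) = e^(−0) + e^(−0.547511) + e^(−0.809955) + e^(−1.95475) + e^(−2.66516) = 1.00000 + 0.578388 + 0.444878 + 0.141600 + 0.0695882 = 2.23445.
⟨E⟩ = Σ Eᵢ e^(−Eᵢ/kT) / Z = (0·1.00000 + 0.0121·0.578388 + 0.0179·0.444878 + 0.0432·0.141600 + 0.0589·0.0695882) / 2.23445 = 0.01127 eV.

0.01127 eV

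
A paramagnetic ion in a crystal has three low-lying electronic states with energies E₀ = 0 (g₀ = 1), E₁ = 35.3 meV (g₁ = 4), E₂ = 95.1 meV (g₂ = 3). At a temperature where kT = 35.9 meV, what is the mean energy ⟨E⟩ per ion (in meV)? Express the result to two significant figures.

27 meV

Eᵢ/kT = 0, 0.9833, 2.649.
Z = Σ gᵢe^(−Eᵢ/kT) = 1·e^(−0) + 4·e^(−0.9833) + 3·e^(−2.649) = 1.000 + 1.496 + 0.2122 = 2.708.
⟨E⟩ = Σ Eᵢ gᵢe^(−Eᵢ/kT) / Z = (0·1.000 + 35.3·1.496 + 95.1·0.2122) / 2.708 = 27 meV.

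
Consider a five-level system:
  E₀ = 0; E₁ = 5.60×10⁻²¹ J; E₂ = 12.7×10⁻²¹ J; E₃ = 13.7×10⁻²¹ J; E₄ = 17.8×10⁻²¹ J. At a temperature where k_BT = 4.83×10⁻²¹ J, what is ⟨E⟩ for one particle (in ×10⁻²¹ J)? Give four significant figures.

Eᵢ/kT = 0, 1.15942, 2.62940, 2.83644, 3.68530.
Z = Σ e^(−Eᵢ/kT) = e^(−0) + e^(−1.15942) + e^(−2.62940) + e^(−2.83644) + e^(−3.68530) = 1.00000 + 0.313668 + 0.0721217 + 0.0586340 + 0.0250896 = 1.46951.
⟨E⟩ = Σ Eᵢ e^(−Eᵢ/kT) / Z = (0·1.00000 + 5.60·0.313668 + 12.7·0.0721217 + 13.7·0.0586340 + 17.8·0.0250896) / 1.46951 = 2.669 ×10⁻²¹ J.

2.669 ×10⁻²¹ J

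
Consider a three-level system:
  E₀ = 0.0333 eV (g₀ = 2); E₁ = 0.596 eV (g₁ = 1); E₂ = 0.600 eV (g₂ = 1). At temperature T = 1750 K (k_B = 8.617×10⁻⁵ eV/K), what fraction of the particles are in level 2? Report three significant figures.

0.0114

k_BT = 8.617×10⁻⁵ × 1750 K = 0.15080 eV.
Eᵢ/kT = 0.22082, 3.9523, 3.9788.
Z = Σ gᵢe^(−Eᵢ/kT) = 2·e^(−0.22082) + 1·e^(−3.9523) + 1·e^(−3.9788) = 1.6037 + 0.019210 + 0.018708 = 1.6416.
P₂ = g₂ e^(−E₂/kT) / Z = 0.018708/1.6416 = 0.0114.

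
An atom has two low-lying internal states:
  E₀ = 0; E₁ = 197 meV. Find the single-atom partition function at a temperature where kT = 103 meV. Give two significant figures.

Z = 1.1

Eᵢ/kT = 0, 1.913.
Z = Σ e^(−Eᵢ/kT) = e^(−0) + e^(−1.913) = 1.000 + 0.1476 = 1.148.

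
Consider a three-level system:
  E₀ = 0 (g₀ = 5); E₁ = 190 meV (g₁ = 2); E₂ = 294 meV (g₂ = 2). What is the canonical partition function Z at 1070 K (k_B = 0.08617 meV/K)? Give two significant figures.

Z = 5.3

k_BT = 0.08617 × 1070 K = 92.20 meV.
Eᵢ/kT = 0, 2.061, 3.189.
Z = Σ gᵢe^(−Eᵢ/kT) = 5·e^(−0) + 2·e^(−2.061) + 2·e^(−3.189) = 5.000 + 0.2547 + 0.08243 = 5.337.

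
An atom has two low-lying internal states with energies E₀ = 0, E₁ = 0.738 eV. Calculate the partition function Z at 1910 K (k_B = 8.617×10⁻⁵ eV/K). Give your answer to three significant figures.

Z = 1.01

k_BT = 8.617×10⁻⁵ × 1910 K = 0.16458 eV.
Eᵢ/kT = 0, 4.4841.
Z = Σ e^(−Eᵢ/kT) = e^(−0) + e^(−4.4841) = 1.0000 + 0.011287 = 1.0113.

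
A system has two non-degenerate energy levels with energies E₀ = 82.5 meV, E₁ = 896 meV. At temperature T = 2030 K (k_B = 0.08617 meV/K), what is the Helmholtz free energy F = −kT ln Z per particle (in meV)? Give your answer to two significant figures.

k_BT = 0.08617 × 2030 K = 174.9 meV.
Eᵢ/kT = 0.4717, 5.123.
Z = Σ e^(−Eᵢ/kT) = e^(−0.4717) + e^(−5.123) = 0.6239 + 0.005958 = 0.6299.
F = −kT ln Z = −174.9 × ln(0.6299) = −174.9 × -0.4622 = 81 meV.

81 meV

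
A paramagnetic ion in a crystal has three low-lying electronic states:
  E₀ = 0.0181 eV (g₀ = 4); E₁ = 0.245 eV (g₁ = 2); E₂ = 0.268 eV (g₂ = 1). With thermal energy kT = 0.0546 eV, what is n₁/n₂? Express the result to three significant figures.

n₁/n₂ = (g₁/g₂) exp[−(E₁−E₂)/kT] = (2/1) × exp(−(-0.023 eV)/(0.0546 eV)) = (2/1) × exp(0.42125) = 3.05.

3.05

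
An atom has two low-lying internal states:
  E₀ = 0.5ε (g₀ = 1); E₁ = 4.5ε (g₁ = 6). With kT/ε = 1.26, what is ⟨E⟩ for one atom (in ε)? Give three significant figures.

Eᵢ/kT = 0.39683, 3.5714.
Z = Σ gᵢe^(−Eᵢ/kT) = 1·e^(−0.39683) + 6·e^(−3.5714) = 0.67245 + 0.16870 = 0.84115.
⟨E⟩ = Σ Eᵢ gᵢe^(−Eᵢ/kT) / Z = (0.5·0.67245 + 4.5·0.16870) / 0.84115 = 1.30 ε.

1.30 ε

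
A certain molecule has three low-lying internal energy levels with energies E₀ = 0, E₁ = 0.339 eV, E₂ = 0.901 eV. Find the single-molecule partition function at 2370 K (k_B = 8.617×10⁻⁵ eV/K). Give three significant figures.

Z = 1.20

k_BT = 8.617×10⁻⁵ × 2370 K = 0.20422 eV.
Eᵢ/kT = 0, 1.6600, 4.4119.
Z = Σ e^(−Eᵢ/kT) = e^(−0) + e^(−1.6600) + e^(−4.4119) = 1.0000 + 0.19014 + 0.012132 = 1.2023.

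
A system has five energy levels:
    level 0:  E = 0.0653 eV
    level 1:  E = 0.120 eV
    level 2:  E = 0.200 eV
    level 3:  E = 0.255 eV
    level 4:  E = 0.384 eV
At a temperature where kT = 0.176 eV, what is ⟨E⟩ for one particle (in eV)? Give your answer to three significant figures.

0.147 eV

Eᵢ/kT = 0.37102, 0.68182, 1.1364, 1.4489, 2.1818.
Z = Σ e^(−Eᵢ/kT) = e^(−0.37102) + e^(−0.68182) + e^(−1.1364) + e^(−1.4489) + e^(−2.1818) = 0.69003 + 0.50570 + 0.32097 + 0.23483 + 0.11284 = 1.8644.
⟨E⟩ = Σ Eᵢ e^(−Eᵢ/kT) / Z = (0.0653·0.69003 + 0.120·0.50570 + 0.200·0.32097 + 0.255·0.23483 + 0.384·0.11284) / 1.8644 = 0.147 eV.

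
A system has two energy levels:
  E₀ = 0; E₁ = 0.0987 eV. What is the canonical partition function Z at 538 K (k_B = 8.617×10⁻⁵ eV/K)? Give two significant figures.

k_BT = 8.617×10⁻⁵ × 538 K = 0.04636 eV.
Eᵢ/kT = 0, 2.129.
Z = Σ e^(−Eᵢ/kT) = e^(−0) + e^(−2.129) = 1.000 + 0.1190 = 1.119.

Z = 1.1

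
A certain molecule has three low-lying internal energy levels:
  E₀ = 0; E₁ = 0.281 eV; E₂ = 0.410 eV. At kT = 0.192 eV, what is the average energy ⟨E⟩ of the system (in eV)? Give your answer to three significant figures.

Eᵢ/kT = 0, 1.4635, 2.1354.
Z = Σ e^(−Eᵢ/kT) = e^(−0) + e^(−1.4635) + e^(−2.1354) = 1.0000 + 0.23142 + 0.11820 = 1.3496.
⟨E⟩ = Σ Eᵢ e^(−Eᵢ/kT) / Z = (0·1.0000 + 0.281·0.23142 + 0.410·0.11820) / 1.3496 = 0.0841 eV.

0.0841 eV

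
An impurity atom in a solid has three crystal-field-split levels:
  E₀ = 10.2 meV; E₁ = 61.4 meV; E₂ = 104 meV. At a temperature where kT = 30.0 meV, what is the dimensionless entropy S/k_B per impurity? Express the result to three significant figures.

Eᵢ/kT = 0.34000, 2.0467, 3.4667.
Z = Σ e^(−Eᵢ/kT) = e^(−0.34000) + e^(−2.0467) + e^(−3.4667) = 0.71177 + 0.12916 + 0.031220 = 0.87215.
⟨E⟩ = Σ EᵢPᵢ = 21.140 meV.
S/k_B = ln Z + ⟨E⟩/kT = ln(0.87215) + 21.140/30.0 = -0.13679 + 0.70467 = 0.568.

0.568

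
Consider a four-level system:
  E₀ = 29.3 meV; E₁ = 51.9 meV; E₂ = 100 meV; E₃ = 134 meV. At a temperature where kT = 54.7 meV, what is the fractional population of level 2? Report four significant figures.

0.1318

Eᵢ/kT = 0.535649, 0.948812, 1.82815, 2.44973.
Z = Σ e^(−Eᵢ/kT) = e^(−0.535649) + e^(−0.948812) + e^(−1.82815) + e^(−2.44973) = 0.585289 + 0.387201 + 0.160711 + 0.0863169 = 1.21952.
P₂ = e^(−E₂/kT) / Z = 0.160711/1.21952 = 0.1318.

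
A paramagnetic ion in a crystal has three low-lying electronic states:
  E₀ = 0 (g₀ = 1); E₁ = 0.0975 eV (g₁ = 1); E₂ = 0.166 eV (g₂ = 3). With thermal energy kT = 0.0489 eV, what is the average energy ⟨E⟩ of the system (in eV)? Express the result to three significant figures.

Eᵢ/kT = 0, 1.9939, 3.3947.
Z = Σ gᵢe^(−Eᵢ/kT) = 1·e^(−0) + 1·e^(−1.9939) + 3·e^(−3.3947) = 1.0000 + 0.13616 + 0.10065 = 1.2368.
⟨E⟩ = Σ Eᵢ gᵢe^(−Eᵢ/kT) / Z = (0·1.0000 + 0.0975·0.13616 + 0.166·0.10065) / 1.2368 = 0.0242 eV.

0.0242 eV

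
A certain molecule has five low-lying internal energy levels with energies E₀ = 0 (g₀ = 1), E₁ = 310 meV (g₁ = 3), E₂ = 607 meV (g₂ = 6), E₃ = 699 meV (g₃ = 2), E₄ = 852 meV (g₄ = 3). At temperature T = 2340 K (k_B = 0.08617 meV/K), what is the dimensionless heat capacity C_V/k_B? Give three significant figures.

1.56

k_BT = 0.08617 × 2340 K = 201.64 meV.
Eᵢ/kT = 0, 1.5374, 3.0103, 3.4666, 4.2254.
Z = Σ gᵢe^(−Eᵢ/kT) = 1·e^(−0) + 3·e^(−1.5374) + 6·e^(−3.0103) + 2·e^(−3.4666) + 3·e^(−4.2254) = 1.0000 + 0.64482 + 0.29566 + 0.062446 + 0.043858 = 2.0468.
⟨E⟩ = 224.93 meV, ⟨E²⟩ = 113960 meV².
C_V/k_B = (⟨E²⟩ − ⟨E⟩²)/(kT)² = (113960 − 50594)/40659 = 1.56.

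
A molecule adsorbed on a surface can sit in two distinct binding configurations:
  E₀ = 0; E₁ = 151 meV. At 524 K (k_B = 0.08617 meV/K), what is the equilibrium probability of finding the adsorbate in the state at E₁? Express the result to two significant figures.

k_BT = 0.08617 × 524 K = 45.15 meV.
Eᵢ/kT = 0, 3.344.
Z = Σ e^(−Eᵢ/kT) = e^(−0) + e^(−3.344) = 1.000 + 0.03530 = 1.035.
P₁ = e^(−E₁/kT) / Z = 0.03530/1.035 = 0.034.

0.034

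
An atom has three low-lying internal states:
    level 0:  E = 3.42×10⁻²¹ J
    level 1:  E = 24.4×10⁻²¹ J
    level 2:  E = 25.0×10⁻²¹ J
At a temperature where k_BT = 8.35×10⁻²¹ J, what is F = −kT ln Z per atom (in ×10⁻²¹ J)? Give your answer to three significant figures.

2.21 ×10⁻²¹ J

Eᵢ/kT = 0.40958, 2.9222, 2.9940.
Z = Σ e^(−Eᵢ/kT) = e^(−0.40958) + e^(−2.9222) + e^(−2.9940) = 0.66393 + 0.053815 + 0.050087 = 0.76783.
F = −kT ln Z = −8.35 × ln(0.76783) = −8.35 × -0.26419 = 2.21 ×10⁻²¹ J.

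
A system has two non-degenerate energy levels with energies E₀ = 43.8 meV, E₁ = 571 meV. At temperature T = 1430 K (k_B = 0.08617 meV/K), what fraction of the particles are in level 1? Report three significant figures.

k_BT = 0.08617 × 1430 K = 123.22 meV.
Eᵢ/kT = 0.35546, 4.6340.
Z = Σ e^(−Eᵢ/kT) = e^(−0.35546) + e^(−4.6340) = 0.70085 + 0.0097158 = 0.71057.
P₁ = e^(−E₁/kT) / Z = 0.0097158/0.71057 = 0.0137.

0.0137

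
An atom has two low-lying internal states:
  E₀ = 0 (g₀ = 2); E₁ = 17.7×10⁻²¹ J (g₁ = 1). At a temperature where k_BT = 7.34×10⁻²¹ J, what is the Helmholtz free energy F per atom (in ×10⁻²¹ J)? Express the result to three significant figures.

-5.41 ×10⁻²¹ J

Eᵢ/kT = 0, 2.4114.
Z = Σ gᵢe^(−Eᵢ/kT) = 2·e^(−0) + 1·e^(−2.4114) = 2.0000 + 0.089690 = 2.0897.
F = −kT ln Z = −7.34 × ln(2.0897) = −7.34 × 0.73702 = -5.41 ×10⁻²¹ J.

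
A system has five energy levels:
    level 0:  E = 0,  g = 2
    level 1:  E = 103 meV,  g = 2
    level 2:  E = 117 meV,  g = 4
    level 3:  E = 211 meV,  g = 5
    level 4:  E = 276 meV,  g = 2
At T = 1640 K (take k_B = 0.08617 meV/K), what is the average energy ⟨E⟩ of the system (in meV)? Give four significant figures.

k_BT = 0.08617 × 1640 K = 141.319 meV.
Eᵢ/kT = 0, 0.728848, 0.827914, 1.49308, 1.95303.
Z = Σ gᵢe^(−Eᵢ/kT) = 2·e^(−0) + 2·e^(−0.728848) + 4·e^(−0.827914) + 5·e^(−1.49308) + 2·e^(−1.95303) = 2.00000 + 0.964929 + 1.74784 + 1.12340 + 0.283687 = 6.11986.
⟨E⟩ = Σ Eᵢ gᵢe^(−Eᵢ/kT) / Z = (0·2.00000 + 103·0.964929 + 117·1.74784 + 211·1.12340 + 276·0.283687) / 6.11986 = 101.2 meV.

101.2 meV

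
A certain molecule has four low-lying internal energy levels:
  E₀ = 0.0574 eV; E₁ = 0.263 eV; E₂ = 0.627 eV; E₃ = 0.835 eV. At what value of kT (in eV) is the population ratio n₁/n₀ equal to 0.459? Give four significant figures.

n₁/n₀ = exp[−(E₁−E₀)/kT] = 0.459.
⇒ (E₁−E₀)/kT = ln(1/0.459) = ln(2.17865) = 0.778705.
kT = 0.2056 eV / 0.778705 = 0.2640 eV.

0.2640 eV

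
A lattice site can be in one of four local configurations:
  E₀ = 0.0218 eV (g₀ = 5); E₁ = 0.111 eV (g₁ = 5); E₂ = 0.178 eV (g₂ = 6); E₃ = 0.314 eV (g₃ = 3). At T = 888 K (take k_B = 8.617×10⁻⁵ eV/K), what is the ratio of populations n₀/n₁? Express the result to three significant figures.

k_BT = 8.617×10⁻⁵ × 888 K = 0.076519 eV.
n₀/n₁ = (g₀/g₁) exp[−(E₀−E₁)/kT] = (5/5) × exp(−(-0.0892 eV)/(0.076519 eV)) = (5/5) × exp(1.1657) = 3.21.

3.21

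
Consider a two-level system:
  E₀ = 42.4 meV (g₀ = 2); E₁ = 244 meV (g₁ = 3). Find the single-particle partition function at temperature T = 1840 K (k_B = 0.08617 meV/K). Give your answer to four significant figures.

Z = 2.175

k_BT = 0.08617 × 1840 K = 158.553 meV.
Eᵢ/kT = 0.267418, 1.53892.
Z = Σ gᵢe^(−Eᵢ/kT) = 2·e^(−0.267418) + 3·e^(−1.53892) = 1.53071 + 0.643838 = 2.17455.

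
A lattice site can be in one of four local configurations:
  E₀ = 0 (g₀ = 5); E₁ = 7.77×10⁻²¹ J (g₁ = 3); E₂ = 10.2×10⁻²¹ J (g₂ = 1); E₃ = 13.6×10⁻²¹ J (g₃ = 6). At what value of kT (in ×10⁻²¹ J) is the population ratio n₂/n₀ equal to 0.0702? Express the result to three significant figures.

n₂/n₀ = (g₂/g₀) exp[−(E₂−E₀)/kT] = 0.0702.
⇒ (E₂−E₀)/kT = ln((1/5)/0.0702) = ln(2.8490) = 1.0470.
kT = 10.2 ×10⁻²¹ J / 1.0470 = 9.74 ×10⁻²¹ J.

9.74 ×10⁻²¹ J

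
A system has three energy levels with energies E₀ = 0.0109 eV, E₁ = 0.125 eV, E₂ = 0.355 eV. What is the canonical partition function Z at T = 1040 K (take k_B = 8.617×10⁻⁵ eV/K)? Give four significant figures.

Z = 1.152

k_BT = 8.617×10⁻⁵ × 1040 K = 0.0896168 eV.
Eᵢ/kT = 0.121629, 1.39483, 3.96131.
Z = Σ e^(−Eᵢ/kT) = e^(−0.121629) + e^(−1.39483) + e^(−3.96131) = 0.885477 + 0.247875 + 0.0190382 = 1.15239.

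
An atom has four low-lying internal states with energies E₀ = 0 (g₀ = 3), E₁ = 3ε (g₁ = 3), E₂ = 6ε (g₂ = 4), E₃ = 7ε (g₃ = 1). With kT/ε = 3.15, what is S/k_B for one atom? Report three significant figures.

Eᵢ/kT = 0, 0.95238, 1.9048, 2.2222.
Z = Σ gᵢe^(−Eᵢ/kT) = 3·e^(−0) + 3·e^(−0.95238) + 4·e^(−1.9048) + 1·e^(−2.2222) = 3.0000 + 1.1575 + 0.59541 + 0.10837 = 4.8613.
⟨E⟩ = Σ EᵢPᵢ = 1.6052 ε.
S/k_B = ln Z + ⟨E⟩/kT = ln(4.8613) + 1.6052/3.15 = 1.5813 + 0.50959 = 2.09.

2.09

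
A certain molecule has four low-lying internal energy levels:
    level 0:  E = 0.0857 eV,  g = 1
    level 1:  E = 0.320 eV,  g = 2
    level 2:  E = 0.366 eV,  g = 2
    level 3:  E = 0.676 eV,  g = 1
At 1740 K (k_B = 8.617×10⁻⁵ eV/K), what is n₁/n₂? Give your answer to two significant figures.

k_BT = 8.617×10⁻⁵ × 1740 K = 0.1499 eV.
n₁/n₂ = (g₁/g₂) exp[−(E₁−E₂)/kT] = (2/2) × exp(−(-0.046 eV)/(0.1499 eV)) = (2/2) × exp(0.3069) = 1.4.

1.4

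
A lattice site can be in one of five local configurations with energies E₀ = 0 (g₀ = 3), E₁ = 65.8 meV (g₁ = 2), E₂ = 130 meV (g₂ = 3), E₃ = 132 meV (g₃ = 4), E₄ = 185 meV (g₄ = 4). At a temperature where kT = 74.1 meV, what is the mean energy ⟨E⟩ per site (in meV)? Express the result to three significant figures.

50.8 meV

Eᵢ/kT = 0, 0.88799, 1.7544, 1.7814, 2.4966.
Z = Σ gᵢe^(−Eᵢ/kT) = 3·e^(−0) + 2·e^(−0.88799) + 3·e^(−1.7544) + 4·e^(−1.7814) + 4·e^(−2.4966) = 3.0000 + 0.82296 + 0.51903 + 0.67361 + 0.32946 = 5.3451.
⟨E⟩ = Σ Eᵢ gᵢe^(−Eᵢ/kT) / Z = (0·3.0000 + 65.8·0.82296 + 130·0.51903 + 132·0.67361 + 185·0.32946) / 5.3451 = 50.8 meV.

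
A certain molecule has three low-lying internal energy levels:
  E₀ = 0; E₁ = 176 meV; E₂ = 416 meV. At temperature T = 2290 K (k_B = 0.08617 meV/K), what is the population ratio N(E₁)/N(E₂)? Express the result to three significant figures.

3.37

k_BT = 0.08617 × 2290 K = 197.33 meV.
n₁/n₂ = exp[−(E₁−E₂)/kT] = exp(−(-240 meV)/(197.33 meV)) = exp(1.2162) = 3.37.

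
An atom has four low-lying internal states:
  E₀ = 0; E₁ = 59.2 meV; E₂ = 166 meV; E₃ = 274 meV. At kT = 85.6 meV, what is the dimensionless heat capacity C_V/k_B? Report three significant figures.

0.510

Eᵢ/kT = 0, 0.69159, 1.9393, 3.2009.
Z = Σ e^(−Eᵢ/kT) = e^(−0) + e^(−0.69159) + e^(−1.9393) + e^(−3.2009) = 1.0000 + 0.50078 + 0.14380 + 0.040726 = 1.6853.
⟨E⟩ = 38.376 meV, ⟨E²⟩ = 5206.9 meV².
C_V/k_B = (⟨E²⟩ − ⟨E⟩²)/(kT)² = (5206.9 − 1472.7)/7327.4 = 0.510.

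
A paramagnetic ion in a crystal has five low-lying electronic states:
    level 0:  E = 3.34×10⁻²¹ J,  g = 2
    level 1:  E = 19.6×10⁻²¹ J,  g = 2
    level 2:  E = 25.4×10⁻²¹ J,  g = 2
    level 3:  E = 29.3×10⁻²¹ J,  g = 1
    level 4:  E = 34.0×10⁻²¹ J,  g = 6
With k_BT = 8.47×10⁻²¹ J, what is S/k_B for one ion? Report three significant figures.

1.61

Eᵢ/kT = 0.39433, 2.3140, 2.9988, 3.4593, 4.0142.
Z = Σ gᵢe^(−Eᵢ/kT) = 2·e^(−0.39433) + 2·e^(−2.3140) + 2·e^(−2.9988) + 1·e^(−3.4593) + 6·e^(−4.0142) = 1.3483 + 0.19773 + 0.099694 + 0.031452 + 0.10834 = 1.7855.
⟨E⟩ = Σ EᵢPᵢ = 8.6901 ×10⁻²¹ J.
S/k_B = ln Z + ⟨E⟩/kT = ln(1.7855) + 8.6901/8.47 = 0.57970 + 1.0260 = 1.61.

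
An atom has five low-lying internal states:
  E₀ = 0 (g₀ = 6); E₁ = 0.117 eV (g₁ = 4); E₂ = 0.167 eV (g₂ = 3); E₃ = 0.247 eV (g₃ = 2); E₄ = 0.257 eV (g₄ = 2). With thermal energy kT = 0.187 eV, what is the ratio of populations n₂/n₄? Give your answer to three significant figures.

2.43

n₂/n₄ = (g₂/g₄) exp[−(E₂−E₄)/kT] = (3/2) × exp(−(-0.090 eV)/(0.187 eV)) = (3/2) × exp(0.48128) = 2.43.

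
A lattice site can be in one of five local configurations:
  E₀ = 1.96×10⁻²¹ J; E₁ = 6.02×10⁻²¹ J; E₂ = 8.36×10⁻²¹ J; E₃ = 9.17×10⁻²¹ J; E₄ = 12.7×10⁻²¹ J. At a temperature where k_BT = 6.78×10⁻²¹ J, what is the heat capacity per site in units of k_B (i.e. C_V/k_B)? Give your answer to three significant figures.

Eᵢ/kT = 0.28909, 0.88791, 1.2330, 1.3525, 1.8732.
Z = Σ e^(−Eᵢ/kT) = e^(−0.28909) + e^(−0.88791) + e^(−1.2330) + e^(−1.3525) + e^(−1.8732) = 0.74894 + 0.41151 + 0.29142 + 0.25859 + 0.15363 = 1.8641.
⟨E⟩ = 5.7421, ⟨E²⟩ = 45.427.
C_V/k_B = (⟨E²⟩ − ⟨E⟩²)/(kT)² = (45.427 − 32.972)/45.968 = 0.271.

0.271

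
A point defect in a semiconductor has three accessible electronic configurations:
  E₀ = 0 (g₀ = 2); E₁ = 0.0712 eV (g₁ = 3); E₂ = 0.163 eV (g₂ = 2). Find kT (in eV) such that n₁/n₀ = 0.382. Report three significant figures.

n₁/n₀ = (g₁/g₀) exp[−(E₁−E₀)/kT] = 0.382.
⇒ (E₁−E₀)/kT = ln((3/2)/0.382) = ln(3.9267) = 1.3678.
kT = 0.0712 eV / 1.3678 = 0.0521 eV.

0.0521 eV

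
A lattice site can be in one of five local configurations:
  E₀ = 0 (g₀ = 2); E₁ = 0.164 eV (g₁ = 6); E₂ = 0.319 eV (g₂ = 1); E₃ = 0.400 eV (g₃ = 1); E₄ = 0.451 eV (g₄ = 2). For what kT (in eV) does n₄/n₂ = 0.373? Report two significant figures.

0.079 eV

n₄/n₂ = (g₄/g₂) exp[−(E₄−E₂)/kT] = 0.373.
⇒ (E₄−E₂)/kT = ln((2/1)/0.373) = ln(5.362) = 1.679.
kT = 0.132 eV / 1.679 = 0.079 eV.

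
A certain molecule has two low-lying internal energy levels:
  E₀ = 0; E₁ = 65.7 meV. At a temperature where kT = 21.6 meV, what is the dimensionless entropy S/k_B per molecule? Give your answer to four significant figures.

Eᵢ/kT = 0, 3.04167.
Z = Σ e^(−Eᵢ/kT) = e^(−0) + e^(−3.04167) = 1.00000 + 0.0477551 = 1.04776.
⟨E⟩ = Σ EᵢPᵢ = 2.99449 meV.
S/k_B = ln Z + ⟨E⟩/kT = ln(1.04776) + 2.99449/21.6 = 0.0466546 + 0.138634 = 0.1853.

0.1853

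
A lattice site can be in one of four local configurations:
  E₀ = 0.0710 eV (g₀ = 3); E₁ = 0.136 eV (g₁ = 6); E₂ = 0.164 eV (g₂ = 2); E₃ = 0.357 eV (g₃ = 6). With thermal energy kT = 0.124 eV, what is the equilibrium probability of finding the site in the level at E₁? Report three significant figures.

0.439

Eᵢ/kT = 0.57258, 1.0968, 1.3226, 2.8790.
Z = Σ gᵢe^(−Eᵢ/kT) = 3·e^(−0.57258) + 6·e^(−1.0968) + 2·e^(−1.3226) + 6·e^(−2.8790) = 1.6922 + 2.0036 + 0.53288 + 0.33715 = 4.5658.
P₁ = g₁ e^(−E₁/kT) / Z = 2.0036/4.5658 = 0.439.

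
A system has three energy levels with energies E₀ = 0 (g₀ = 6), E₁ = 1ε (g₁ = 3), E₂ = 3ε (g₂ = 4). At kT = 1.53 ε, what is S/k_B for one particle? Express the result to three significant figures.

Eᵢ/kT = 0, 0.65359, 1.9608.
Z = Σ gᵢe^(−Eᵢ/kT) = 6·e^(−0) + 3·e^(−0.65359) + 4·e^(−1.9608) = 6.0000 + 1.5605 + 0.56298 = 8.1235.
⟨E⟩ = Σ EᵢPᵢ = 0.40000 ε.
S/k_B = ln Z + ⟨E⟩/kT = ln(8.1235) + 0.40000/1.53 = 2.0948 + 0.26144 = 2.36.

2.36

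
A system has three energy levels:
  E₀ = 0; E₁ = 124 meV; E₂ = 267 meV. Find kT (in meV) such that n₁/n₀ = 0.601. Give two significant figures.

240 meV

n₁/n₀ = exp[−(E₁−E₀)/kT] = 0.601.
⇒ (E₁−E₀)/kT = ln(1/0.601) = ln(1.664) = 0.5092.
kT = 124 meV / 0.5092 = 240 meV.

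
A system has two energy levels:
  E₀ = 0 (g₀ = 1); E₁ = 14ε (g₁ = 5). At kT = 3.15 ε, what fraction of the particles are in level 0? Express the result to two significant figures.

0.94

Eᵢ/kT = 0, 4.444.
Z = Σ gᵢe^(−Eᵢ/kT) = 1·e^(−0) + 5·e^(−4.444) = 1.000 + 0.05874 = 1.059.
P₀ = g₀ e^(−E₀/kT) / Z = 1.000/1.059 = 0.94.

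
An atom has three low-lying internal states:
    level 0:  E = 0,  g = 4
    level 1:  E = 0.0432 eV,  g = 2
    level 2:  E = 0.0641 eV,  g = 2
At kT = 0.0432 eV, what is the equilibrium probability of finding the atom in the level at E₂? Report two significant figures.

Eᵢ/kT = 0, 1.000, 1.484.
Z = Σ gᵢe^(−Eᵢ/kT) = 4·e^(−0) + 2·e^(−1.000) + 2·e^(−1.484) = 4.000 + 0.7358 + 0.4535 = 5.189.
P₂ = g₂ e^(−E₂/kT) / Z = 0.4535/5.189 = 0.087.

0.087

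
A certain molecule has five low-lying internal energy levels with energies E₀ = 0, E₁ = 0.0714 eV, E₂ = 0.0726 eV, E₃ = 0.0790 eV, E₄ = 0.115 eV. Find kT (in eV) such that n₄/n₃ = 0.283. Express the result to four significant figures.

n₄/n₃ = exp[−(E₄−E₃)/kT] = 0.283.
⇒ (E₄−E₃)/kT = ln(1/0.283) = ln(3.53357) = 1.26231.
kT = 0.0360 eV / 1.26231 = 0.02852 eV.

0.02852 eV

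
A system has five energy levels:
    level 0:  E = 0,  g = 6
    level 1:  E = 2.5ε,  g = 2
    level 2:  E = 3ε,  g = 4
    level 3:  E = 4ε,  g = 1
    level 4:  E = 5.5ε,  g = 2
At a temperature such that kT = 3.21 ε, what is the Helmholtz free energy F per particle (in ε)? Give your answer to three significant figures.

-7.10 ε

Eᵢ/kT = 0, 0.77882, 0.93458, 1.2461, 1.7134.
Z = Σ gᵢe^(−Eᵢ/kT) = 6·e^(−0) + 2·e^(−0.77882) + 4·e^(−0.93458) + 1·e^(−1.2461) + 2·e^(−1.7134) = 6.0000 + 0.91789 + 1.5710 + 0.28762 + 0.36050 = 9.1370.
F = −kT ln Z = −3.21 × ln(9.1370) = −3.21 × 2.2123 = -7.10 ε.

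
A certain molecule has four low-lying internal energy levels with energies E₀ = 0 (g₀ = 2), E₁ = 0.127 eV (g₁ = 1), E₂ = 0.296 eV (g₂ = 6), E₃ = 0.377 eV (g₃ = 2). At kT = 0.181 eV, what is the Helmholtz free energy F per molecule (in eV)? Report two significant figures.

Eᵢ/kT = 0, 0.7017, 1.635, 2.083.
Z = Σ gᵢe^(−Eᵢ/kT) = 2·e^(−0) + 1·e^(−0.7017) + 6·e^(−1.635) + 2·e^(−2.083) = 2.000 + 0.4957 + 1.170 + 0.2491 = 3.915.
F = −kT ln Z = −0.181 × ln(3.915) = −0.181 × 1.365 = -0.25 eV.

-0.25 eV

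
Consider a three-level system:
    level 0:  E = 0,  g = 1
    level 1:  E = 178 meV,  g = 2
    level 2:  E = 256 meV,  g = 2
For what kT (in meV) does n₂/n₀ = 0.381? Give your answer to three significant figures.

n₂/n₀ = (g₂/g₀) exp[−(E₂−E₀)/kT] = 0.381.
⇒ (E₂−E₀)/kT = ln((2/1)/0.381) = ln(5.2493) = 1.6581.
kT = 256 meV / 1.6581 = 154 meV.

154 meV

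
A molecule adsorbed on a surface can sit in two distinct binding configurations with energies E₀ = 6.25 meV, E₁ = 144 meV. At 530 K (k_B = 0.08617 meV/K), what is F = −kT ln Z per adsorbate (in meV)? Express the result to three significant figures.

k_BT = 0.08617 × 530 K = 45.670 meV.
Eᵢ/kT = 0.13685, 3.1531.
Z = Σ e^(−Eᵢ/kT) = e^(−0.13685) + e^(−3.1531) = 0.87210 + 0.042719 = 0.91482.
F = −kT ln Z = −45.670 × ln(0.91482) = −45.670 × -0.089028 = 4.07 meV.

4.07 meV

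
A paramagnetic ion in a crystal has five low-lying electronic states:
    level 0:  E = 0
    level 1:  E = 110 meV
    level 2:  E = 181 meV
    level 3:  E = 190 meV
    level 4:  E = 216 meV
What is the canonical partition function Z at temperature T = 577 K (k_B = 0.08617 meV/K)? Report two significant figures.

k_BT = 0.08617 × 577 K = 49.72 meV.
Eᵢ/kT = 0, 2.212, 3.640, 3.821, 4.344.
Z = Σ e^(−Eᵢ/kT) = e^(−0) + e^(−2.212) + e^(−3.640) + e^(−3.821) + e^(−4.344) = 1.000 + 0.1095 + 0.02625 + 0.02191 + 0.01298 = 1.171.

Z = 1.2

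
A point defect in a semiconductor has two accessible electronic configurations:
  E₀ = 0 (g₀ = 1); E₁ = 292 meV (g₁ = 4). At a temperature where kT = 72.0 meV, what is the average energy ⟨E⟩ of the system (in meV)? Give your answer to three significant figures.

Eᵢ/kT = 0, 4.0556.
Z = Σ gᵢe^(−Eᵢ/kT) = 1·e^(−0) + 4·e^(−4.0556) = 1.0000 + 0.069300 = 1.0693.
⟨E⟩ = Σ Eᵢ gᵢe^(−Eᵢ/kT) / Z = (0·1.0000 + 292·0.069300) / 1.0693 = 18.9 meV.

18.9 meV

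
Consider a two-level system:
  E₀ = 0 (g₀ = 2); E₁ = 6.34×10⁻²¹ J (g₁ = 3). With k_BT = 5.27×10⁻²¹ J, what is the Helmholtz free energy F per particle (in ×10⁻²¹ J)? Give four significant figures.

Eᵢ/kT = 0, 1.20304.
Z = Σ gᵢe^(−Eᵢ/kT) = 2·e^(−0) + 3·e^(−1.20304) = 2.00000 + 0.900840 = 2.90084.
F = −kT ln Z = −5.27 × ln(2.90084) = −5.27 × 1.06500 = -5.613 ×10⁻²¹ J.

-5.613 ×10⁻²¹ J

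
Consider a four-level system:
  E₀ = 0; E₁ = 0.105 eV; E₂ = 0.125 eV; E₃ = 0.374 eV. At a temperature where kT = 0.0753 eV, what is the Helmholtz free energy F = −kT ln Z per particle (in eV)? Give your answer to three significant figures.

-0.0277 eV

Eᵢ/kT = 0, 1.3944, 1.6600, 4.9668.
Z = Σ e^(−Eᵢ/kT) = e^(−0) + e^(−1.3944) + e^(−1.6600) + e^(−4.9668) = 1.0000 + 0.24798 + 0.19014 + 0.0069654 = 1.4451.
F = −kT ln Z = −0.0753 × ln(1.4451) = −0.0753 × 0.36818 = -0.0277 eV.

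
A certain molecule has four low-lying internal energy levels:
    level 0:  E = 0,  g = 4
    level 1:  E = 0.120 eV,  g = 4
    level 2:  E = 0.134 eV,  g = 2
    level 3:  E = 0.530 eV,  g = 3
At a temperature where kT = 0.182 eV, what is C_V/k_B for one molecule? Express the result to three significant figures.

0.264

Eᵢ/kT = 0, 0.65934, 0.73626, 2.9121.
Z = Σ gᵢe^(−Eᵢ/kT) = 4·e^(−0) + 4·e^(−0.65934) + 2·e^(−0.73626) + 3·e^(−2.9121) = 4.0000 + 2.0688 + 0.95780 + 0.16308 = 7.1897.
⟨E⟩ = 0.064402 eV, ⟨E²⟩ = 0.012907 eV².
C_V/k_B = (⟨E²⟩ − ⟨E⟩²)/(kT)² = (0.012907 − 0.0041476)/0.033124 = 0.264.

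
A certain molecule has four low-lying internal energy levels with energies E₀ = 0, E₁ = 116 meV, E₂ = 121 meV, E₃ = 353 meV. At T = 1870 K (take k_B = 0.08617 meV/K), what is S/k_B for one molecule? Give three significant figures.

k_BT = 0.08617 × 1870 K = 161.14 meV.
Eᵢ/kT = 0, 0.71987, 0.75090, 2.1906.
Z = Σ e^(−Eᵢ/kT) = e^(−0) + e^(−0.71987) + e^(−0.75090) + e^(−2.1906) = 1.0000 + 0.48682 + 0.47194 + 0.11185 = 2.0706.
⟨E⟩ = Σ EᵢPᵢ = 73.920 meV.
S/k_B = ln Z + ⟨E⟩/kT = ln(2.0706) + 73.920/161.14 = 0.72784 + 0.45873 = 1.19.

1.19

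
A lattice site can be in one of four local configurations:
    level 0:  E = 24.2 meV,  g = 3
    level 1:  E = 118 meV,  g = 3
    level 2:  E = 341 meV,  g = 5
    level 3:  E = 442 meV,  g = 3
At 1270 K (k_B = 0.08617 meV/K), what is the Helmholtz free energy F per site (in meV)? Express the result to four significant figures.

-143.2 meV

k_BT = 0.08617 × 1270 K = 109.436 meV.
Eᵢ/kT = 0.221134, 1.07826, 3.11598, 4.03889.
Z = Σ gᵢe^(−Eᵢ/kT) = 3·e^(−0.221134) + 3·e^(−1.07826) + 5·e^(−3.11598) + 3·e^(−4.03889) = 2.40483 + 1.02056 + 0.221675 + 0.0528510 = 3.69992.
F = −kT ln Z = −109.436 × ln(3.69992) = −109.436 × 1.30831 = -143.2 meV.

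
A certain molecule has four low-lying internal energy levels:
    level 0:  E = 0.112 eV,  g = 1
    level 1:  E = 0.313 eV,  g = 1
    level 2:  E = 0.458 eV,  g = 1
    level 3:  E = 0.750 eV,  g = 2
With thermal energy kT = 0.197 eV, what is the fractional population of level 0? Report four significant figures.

0.6205

Eᵢ/kT = 0.568528, 1.58883, 2.32487, 3.80711.
Z = Σ gᵢe^(−Eᵢ/kT) = 1·e^(−0.568528) + 1·e^(−1.58883) + 1·e^(−2.32487) + 2·e^(−3.80711) = 0.566359 + 0.204164 + 0.0977962 + 0.0444246 = 0.912744.
P₀ = g₀ e^(−E₀/kT) / Z = 0.566359/0.912744 = 0.6205.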